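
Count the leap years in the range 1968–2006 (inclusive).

Years divisible by 4 in [1968, 2006]: 1968, 1972, 1976, 1980, 1984, 1988, 1992, 1996, 2000, 2004.
2000 is divisible by 400, so still leap.
No century exceptions apply. Count: 10.

10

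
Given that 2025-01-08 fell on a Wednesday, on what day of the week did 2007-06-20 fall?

Count forward from the earlier date (June 20, 2007) to the later (January 8, 2025):
Day-of-year of June 20, 2007: 171.
Day-of-year of January 8, 2025: 8.
2007 has 365 days, so 365 − 171 = 194 days remain in 2007.
Full years 2008–2024: 12 common + 5 leap = 12×365 + 5×366 = 6210 days.
Total: 194 + 6210 + 8 = 6412 days.
6412 is a multiple of 7, so 2007-06-20 falls on the same weekday: Wednesday.

Wednesday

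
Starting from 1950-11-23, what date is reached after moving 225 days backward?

1950-04-12

Count 225 days before November 23, 1950:
April 1950: 30 − 12 = 18 days remain.
Then May (31), June (30), July (31), August (31), September (30), October (31): 31 + 30 + 31 + 31 + 30 + 31 = 184 days.
November 1–23, 1950: 23 days.
Total: 18 + 184 + 23 = 225 days.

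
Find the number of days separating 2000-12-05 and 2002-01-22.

Day-of-year of December 5, 2000: 340.
Day-of-year of January 22, 2002: 22.
2000 has 366 days, so 366 − 340 = 26 days remain in 2000.
Full years: 2001: 365. Sum = 365.
Total: 26 + 365 + 22 = 413 days.

413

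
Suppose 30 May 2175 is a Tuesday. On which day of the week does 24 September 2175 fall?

May 2175: 31 − 30 = 1 day remains.
Then June (30), July (31), August (31): 30 + 31 + 31 = 92 days.
September 1–24, 2175: 24 days.
Total: 1 + 92 + 24 = 117 days.
117 mod 7 = 5, so 5 days after Tuesday is Sunday.

Sunday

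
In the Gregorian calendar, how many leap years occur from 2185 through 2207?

4

Years divisible by 4 in [2185, 2207]: 2188, 2192, 2196, 2200, 2204.
Of these, 2200 is divisible by 100 but not 400, so not leap.
Leap years: 5 − 1 = 4.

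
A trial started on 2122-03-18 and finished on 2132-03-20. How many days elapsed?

3655

Day-of-year of March 18, 2122: 77.
Day-of-year of March 20, 2132: 80.
2122 has 365 days, so 365 − 77 = 288 days remain in 2122.
Full years 2123–2131: 7 common + 2 leap = 7×365 + 2×366 = 3287 days.
Total: 288 + 3287 + 80 = 3655 days.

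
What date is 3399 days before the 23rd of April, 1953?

the 2nd of January, 1944

Count 3399 days before April 23, 1953:
From January 2, 1944 to January 2, 1953: 9 years, of which 3 contain a Feb 29 — 6×365 + 3×366 = 3288 days.
January 1953: 31 − 2 = 29 days remain.
Then February 1953 (28), March (31): 28 + 31 = 59 days.
April 1–23, 1953: 23 days.
Residual: 111 days.
Total: 3399 days.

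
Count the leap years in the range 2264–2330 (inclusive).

Years divisible by 4: 2264, 2268, …, 2328 — 17 in all.
Of these, 2300 is divisible by 100 but not 400, so not leap.
Leap years: 17 − 1 = 16.

16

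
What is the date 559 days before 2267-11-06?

2266-04-26

Count 559 days before November 6, 2267:
April 26, 2266 → April 26, 2267: 365 days.
April 2267: 30 − 26 = 4 days remain.
Then May (31), June (30), July (31), August (31), September (30), October (31): 31 + 30 + 31 + 31 + 30 + 31 = 184 days.
November 1–6, 2267: 6 days.
Residual: 194 days.
Total: 559 days.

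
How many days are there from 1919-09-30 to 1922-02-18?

Day-of-year of September 30, 1919: 273.
Day-of-year of February 18, 1922: 49.
1919 has 365 days, so 365 − 273 = 92 days remain in 1919.
Full years: 1920: 366; 1921: 365. Sum = 731.
Total: 92 + 731 + 49 = 872 days.

872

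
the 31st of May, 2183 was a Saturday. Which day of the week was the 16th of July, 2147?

Sunday

Count forward from the earlier date (July 16, 2147) to the later (May 31, 2183):
Day-of-year of July 16, 2147: 197.
Day-of-year of May 31, 2183: 151.
2147 has 365 days, so 365 − 197 = 168 days remain in 2147.
Full years 2148–2182: 26 common + 9 leap = 26×365 + 9×366 = 12784 days.
Total: 168 + 12784 + 151 = 13103 days.
13103 mod 7 = 6, so 6 days before Saturday is Sunday.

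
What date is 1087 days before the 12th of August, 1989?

the 21st of August, 1986

Count 1087 days before August 12, 1989:
August 21, 1986 → August 21, 1987: 365 days.
August 21, 1987 → August 21, 1988: 366 days (1988 is a leap year).
August 1988: 31 − 21 = 10 days remain.
Then 11 full months totalling 334 days.
August 1–12, 1989: 12 days.
Residual: 356 days.
Total: 1087 days.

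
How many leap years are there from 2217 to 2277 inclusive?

15

Years divisible by 4: 2220, 2224, …, 2276 — 15 in all.
No century exceptions apply. Count: 15.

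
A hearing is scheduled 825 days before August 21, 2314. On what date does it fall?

May 18, 2312

Count 825 days before August 21, 2314:
Day-of-year of May 18, 2312: 139.
Day-of-year of August 21, 2314: 233.
2312 has 366 days, so 366 − 139 = 227 days remain in 2312.
Full years: 2313: 365. Sum = 365.
Total: 227 + 365 + 233 = 825 days.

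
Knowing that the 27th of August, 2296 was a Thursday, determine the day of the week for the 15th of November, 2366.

Tuesday

Day-of-year of August 27, 2296: 240.
Day-of-year of November 15, 2366: 319.
2296 has 366 days, so 366 − 240 = 126 days remain in 2296.
Full years 2297–2365: 53 common + 16 leap = 53×365 + 16×366 = 25201 days.
Total: 126 + 25201 + 319 = 25646 days.
25646 mod 7 = 5, so 5 days after Thursday is Tuesday.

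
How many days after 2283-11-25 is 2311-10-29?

10199

From November 25, 2283 to November 25, 2310: 27 years, of which 6 contain a Feb 29 — 21×365 + 6×366 = 9861 days.
(2300 is not a leap year (divisible by 100 but not 400).)
November 2310: 30 − 25 = 5 days remain.
Then 10 full months totalling 304 days.
October 1–29, 2311: 29 days.
Residual: 338 days.
Total: 10199 days.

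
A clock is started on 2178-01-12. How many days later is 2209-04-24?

11424

Day-of-year of January 12, 2178: 12.
Day-of-year of April 24, 2209: 114.
2178 has 365 days, so 365 − 12 = 353 days remain in 2178.
Full years 2179–2208: 23 common + 7 leap = 23×365 + 7×366 = 10957 days.
Total: 353 + 10957 + 114 = 11424 days.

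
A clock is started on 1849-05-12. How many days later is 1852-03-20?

1043

May 12, 1849 → May 12, 1850: 365 days.
May 12, 1850 → May 12, 1851: 365 days.
May 1851: 31 − 12 = 19 days remain.
Then 9 full months totalling 274 days.
March 1–20, 1852: 20 days.
Residual: 313 days.
Total: 1043 days.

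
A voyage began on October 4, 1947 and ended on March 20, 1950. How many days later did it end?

October 4, 1947 → October 4, 1948: 366 days (1948 is a leap year).
October 4, 1948 → October 4, 1949: 365 days.
October 1949: 31 − 4 = 27 days remain.
Then November (30), December (31), January (31), February 1950 (28): 30 + 31 + 31 + 28 = 120 days.
March 1–20, 1950: 20 days.
Residual: 167 days.
Total: 898 days.

898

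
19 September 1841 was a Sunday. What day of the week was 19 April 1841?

Monday

Count forward from the earlier date (April 19, 1841) to the later (September 19, 1841):
April 1841: 30 − 19 = 11 days remain.
Then May (31), June (30), July (31), August (31): 31 + 30 + 31 + 31 = 123 days.
September 1–19, 1841: 19 days.
Total: 11 + 123 + 19 = 153 days.
153 mod 7 = 6, so 6 days before Sunday is Monday.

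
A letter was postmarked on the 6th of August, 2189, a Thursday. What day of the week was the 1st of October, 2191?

Saturday

August 2189: 31 − 6 = 25 days remain.
Then 25 full months totalling 760 days.
October 1, 2191: 1 day.
Total: 25 + 760 + 1 = 786 days.
786 mod 7 = 2, so 2 days after Thursday is Saturday.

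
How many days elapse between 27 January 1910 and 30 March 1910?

62

January 1910: 31 − 27 = 4 days remain.
Then February 1910 (28): 28 days.
March 1–30, 1910: 30 days.
Total: 4 + 28 + 30 = 62 days.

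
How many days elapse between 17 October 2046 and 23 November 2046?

37

October 2046: 31 − 17 = 14 days remain.
November 1–23, 2046: 23 days.
Total: 14 + 23 = 37 days.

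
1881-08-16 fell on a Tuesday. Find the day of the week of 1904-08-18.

Day-of-year of August 16, 1881: 228.
Day-of-year of August 18, 1904: 231.
1881 has 365 days, so 365 − 228 = 137 days remain in 1881.
Full years 1882–1903: 18 common + 4 leap = 18×365 + 4×366 = 8034 days.
Total: 137 + 8034 + 231 = 8402 days.
8402 mod 7 = 2, so 2 days after Tuesday is Thursday.

Thursday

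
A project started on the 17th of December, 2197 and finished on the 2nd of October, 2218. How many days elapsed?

7593

Day-of-year of December 17, 2197: 351.
Day-of-year of October 2, 2218: 275.
2197 has 365 days, so 365 − 351 = 14 days remain in 2197.
Full years 2198–2217: 16 common + 4 leap = 16×365 + 4×366 = 7304 days.
Total: 14 + 7304 + 275 = 7593 days.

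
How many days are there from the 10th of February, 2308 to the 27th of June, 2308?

138

February 2308: 29 − 10 = 19 days remain (2308 is a leap year, so February has 29 days).
Then March (31), April (30), May (31): 31 + 30 + 31 = 92 days.
June 1–27, 2308: 27 days.
Total: 19 + 92 + 27 = 138 days.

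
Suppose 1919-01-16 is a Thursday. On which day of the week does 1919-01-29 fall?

Within January 1919: 29 − 16 = 13 days.
13 mod 7 = 6, so 6 days after Thursday is Wednesday.

Wednesday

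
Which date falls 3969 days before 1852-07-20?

1841-09-07

Count 3969 days before July 20, 1852:
From September 7, 1841 to September 7, 1851: 10 years, of which 2 contain a Feb 29 — 8×365 + 2×366 = 3652 days.
September 1851: 30 − 7 = 23 days remain.
Then 9 full months totalling 274 days.
July 1–20, 1852: 20 days.
Residual: 317 days.
Total: 3969 days.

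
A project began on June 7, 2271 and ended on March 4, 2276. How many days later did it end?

1732

Day-of-year of June 7, 2271: 158.
Day-of-year of March 4, 2276: 64.
2271 has 365 days, so 365 − 158 = 207 days remain in 2271.
Full years: 2272: 366; 2273: 365; 2274: 365; 2275: 365. Sum = 1461.
Total: 207 + 1461 + 64 = 1732 days.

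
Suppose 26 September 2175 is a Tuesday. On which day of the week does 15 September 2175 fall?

Count forward from the earlier date (September 15, 2175) to the later (September 26, 2175):
Within September 2175: 26 − 15 = 11 days.
11 mod 7 = 4, so 4 days before Tuesday is Friday.

Friday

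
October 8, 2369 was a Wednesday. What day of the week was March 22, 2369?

Count forward from the earlier date (March 22, 2369) to the later (October 8, 2369):
March 2369: 31 − 22 = 9 days remain.
Then April (30), May (31), June (30), July (31), August (31), September (30): 30 + 31 + 30 + 31 + 31 + 30 = 183 days.
October 1–8, 2369: 8 days.
Total: 9 + 183 + 8 = 200 days.
200 mod 7 = 4, so 4 days before Wednesday is Saturday.

Saturday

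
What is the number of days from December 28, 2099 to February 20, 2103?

December 28, 2099 → December 28, 2100: 365 days (2100 is not a leap year (divisible by 100 but not 400)).
December 28, 2100 → December 28, 2101: 365 days.
December 28, 2101 → December 28, 2102: 365 days.
December 2102: 31 − 28 = 3 days remain.
Then January (31): 31 days.
February 1–20, 2103: 20 days (2103 is not a leap year).
Residual: 54 days.
Total: 1149 days.

1149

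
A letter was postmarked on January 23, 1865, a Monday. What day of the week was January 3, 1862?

Friday

Count forward from the earlier date (January 3, 1862) to the later (January 23, 1865):
January 3, 1862 → January 3, 1863: 365 days.
January 3, 1863 → January 3, 1864: 365 days.
January 3, 1864 → January 3, 1865: 366 days (1864 is a leap year).
Within January 1865: 23 − 3 = 20 days.
Total: 1116 days.
1116 mod 7 = 3, so 3 days before Monday is Friday.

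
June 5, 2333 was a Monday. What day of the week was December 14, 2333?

June 2333: 30 − 5 = 25 days remain.
Then July (31), August (31), September (30), October (31), November (30): 31 + 31 + 30 + 31 + 30 = 153 days.
December 1–14, 2333: 14 days.
Total: 25 + 153 + 14 = 192 days.
192 mod 7 = 3, so 3 days after Monday is Thursday.

Thursday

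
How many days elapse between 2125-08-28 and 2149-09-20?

8789

Day-of-year of August 28, 2125: 240.
Day-of-year of September 20, 2149: 263.
2125 has 365 days, so 365 − 240 = 125 days remain in 2125.
Full years 2126–2148: 17 common + 6 leap = 17×365 + 6×366 = 8401 days.
Total: 125 + 8401 + 263 = 8789 days.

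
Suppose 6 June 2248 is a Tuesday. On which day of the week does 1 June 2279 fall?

Sunday

Day-of-year of June 6, 2248: 158.
Day-of-year of June 1, 2279: 152.
2248 has 366 days, so 366 − 158 = 208 days remain in 2248.
Full years 2249–2278: 23 common + 7 leap = 23×365 + 7×366 = 10957 days.
Total: 208 + 10957 + 152 = 11317 days.
11317 mod 7 = 5, so 5 days after Tuesday is Sunday.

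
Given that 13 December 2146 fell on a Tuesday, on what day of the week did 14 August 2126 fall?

Count forward from the earlier date (August 14, 2126) to the later (December 13, 2146):
From August 14, 2126 to August 14, 2146: 20 years, of which 5 contain a Feb 29 — 15×365 + 5×366 = 7305 days.
August 2146: 31 − 14 = 17 days remain.
Then September (30), October (31), November (30): 30 + 31 + 30 = 91 days.
December 1–13, 2146: 13 days.
Residual: 121 days.
Total: 7426 days.
7426 mod 7 = 6, so 6 days before Tuesday is Wednesday.

Wednesday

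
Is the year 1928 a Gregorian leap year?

1928 is a leap year.

Yes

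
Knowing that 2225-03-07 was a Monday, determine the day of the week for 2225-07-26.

Tuesday

March 2225: 31 − 7 = 24 days remain.
Then April (30), May (31), June (30): 30 + 31 + 30 = 91 days.
July 1–26, 2225: 26 days.
Total: 24 + 91 + 26 = 141 days.
141 mod 7 = 1, so 1 day after Monday is Tuesday.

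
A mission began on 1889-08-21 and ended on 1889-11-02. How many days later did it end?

73

August 1889: 31 − 21 = 10 days remain.
Then September (30), October (31): 30 + 31 = 61 days.
November 1–2, 1889: 2 days.
Total: 10 + 61 + 2 = 73 days.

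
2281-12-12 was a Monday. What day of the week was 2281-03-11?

Count forward from the earlier date (March 11, 2281) to the later (December 12, 2281):
March 2281: 31 − 11 = 20 days remain.
Then April (30), May (31), June (30), July (31), August (31), September (30), October (31), November (30): 30 + 31 + 30 + 31 + 31 + 30 + 31 + 30 = 244 days.
December 1–12, 2281: 12 days.
Total: 20 + 244 + 12 = 276 days.
276 mod 7 = 3, so 3 days before Monday is Friday.

Friday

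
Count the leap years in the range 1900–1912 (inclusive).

3

Years divisible by 4 in [1900, 1912]: 1900, 1904, 1908, 1912.
Of these, 1900 is divisible by 100 but not 400, so not leap.
Leap years: 4 − 1 = 3.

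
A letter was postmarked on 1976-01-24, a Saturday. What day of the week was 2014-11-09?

Sunday

From January 24, 1976 to January 24, 2014: 38 years, of which 10 contain a Feb 29 — 28×365 + 10×366 = 13880 days.
(2000 is a leap year (divisible by 400).)
January 2014: 31 − 24 = 7 days remain.
Then 9 full months totalling 273 days.
November 1–9, 2014: 9 days.
Residual: 289 days.
Total: 14169 days.
14169 mod 7 = 1, so 1 day after Saturday is Sunday.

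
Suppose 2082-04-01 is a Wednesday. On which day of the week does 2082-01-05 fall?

Monday

Count forward from the earlier date (January 5, 2082) to the later (April 1, 2082):
January 2082: 31 − 5 = 26 days remain.
Then February 2082 (28), March (31): 28 + 31 = 59 days.
April 1, 2082: 1 day.
Total: 26 + 59 + 1 = 86 days.
86 mod 7 = 2, so 2 days before Wednesday is Monday.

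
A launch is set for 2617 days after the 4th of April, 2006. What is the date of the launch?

the 3rd of June, 2013

Count 2617 days after April 4, 2006:
From April 4, 2006 to April 4, 2013: 7 years, of which 2 contain a Feb 29 — 5×365 + 2×366 = 2557 days.
April 2013: 30 − 4 = 26 days remain.
Then May (31): 31 days.
June 1–3, 2013: 3 days.
Residual: 60 days.
Total: 2617 days.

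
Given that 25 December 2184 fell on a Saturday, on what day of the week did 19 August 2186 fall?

December 25, 2184 → December 25, 2185: 365 days.
December 2185: 31 − 25 = 6 days remain.
Then January (31), February 2186 (28), March (31), April (30), May (31), June (30), July (31): 31 + 28 + 31 + 30 + 31 + 30 + 31 = 212 days.
August 1–19, 2186: 19 days.
Residual: 237 days.
Total: 602 days.
602 is a multiple of 7, so 19 August 2186 falls on the same weekday: Saturday.

Saturday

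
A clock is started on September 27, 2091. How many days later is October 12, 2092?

September 27, 2091 → September 27, 2092: 366 days (2092 is a leap year).
September 2092: 30 − 27 = 3 days remain.
October 1–12, 2092: 12 days.
Residual: 15 days.
Total: 381 days.

381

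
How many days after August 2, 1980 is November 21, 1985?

1937

Day-of-year of August 2, 1980: 215.
Day-of-year of November 21, 1985: 325.
1980 has 366 days, so 366 − 215 = 151 days remain in 1980.
Full years: 1981: 365; 1982: 365; 1983: 365; 1984: 366. Sum = 1461.
Total: 151 + 1461 + 325 = 1937 days.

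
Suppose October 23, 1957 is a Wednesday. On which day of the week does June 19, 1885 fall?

Friday

Count forward from the earlier date (June 19, 1885) to the later (October 23, 1957):
Day-of-year of June 19, 1885: 170.
Day-of-year of October 23, 1957: 296.
1885 has 365 days, so 365 − 170 = 195 days remain in 1885.
Full years 1886–1956: 54 common + 17 leap = 54×365 + 17×366 = 25932 days.
Total: 195 + 25932 + 296 = 26423 days.
26423 mod 7 = 5, so 5 days before Wednesday is Friday.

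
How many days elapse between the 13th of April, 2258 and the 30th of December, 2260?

April 13, 2258 → April 13, 2259: 365 days.
April 13, 2259 → April 13, 2260: 366 days (2260 is a leap year).
April 2260: 30 − 13 = 17 days remain.
Then May (31), June (30), July (31), August (31), September (30), October (31), November (30): 31 + 30 + 31 + 31 + 30 + 31 + 30 = 214 days.
December 1–30, 2260: 30 days.
Residual: 261 days.
Total: 992 days.

992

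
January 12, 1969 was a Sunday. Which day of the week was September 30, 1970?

January 12, 1969 → January 12, 1970: 365 days.
January 1970: 31 − 12 = 19 days remain.
Then February 1970 (28), March (31), April (30), May (31), June (30), July (31), August (31): 28 + 31 + 30 + 31 + 30 + 31 + 31 = 212 days.
September 1–30, 1970: 30 days.
Residual: 261 days.
Total: 626 days.
626 mod 7 = 3, so 3 days after Sunday is Wednesday.

Wednesday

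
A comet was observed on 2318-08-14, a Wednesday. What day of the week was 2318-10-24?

Thursday

August 2318: 31 − 14 = 17 days remain.
Then September (30): 30 days.
October 1–24, 2318: 24 days.
Total: 17 + 30 + 24 = 71 days.
71 mod 7 = 1, so 1 day after Wednesday is Thursday.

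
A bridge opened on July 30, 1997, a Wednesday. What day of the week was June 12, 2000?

Day-of-year of July 30, 1997: 211.
Day-of-year of June 12, 2000: 164.
1997 has 365 days, so 365 − 211 = 154 days remain in 1997.
Full years: 1998: 365; 1999: 365. Sum = 730.
Total: 154 + 730 + 164 = 1048 days.
1048 mod 7 = 5, so 5 days after Wednesday is Monday.

Monday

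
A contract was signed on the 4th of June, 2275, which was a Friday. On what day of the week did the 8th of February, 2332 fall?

Monday

Day-of-year of June 4, 2275: 155.
Day-of-year of February 8, 2332: 39.
2275 has 365 days, so 365 − 155 = 210 days remain in 2275.
Full years 2276–2331: 43 common + 13 leap = 43×365 + 13×366 = 20453 days.
Total: 210 + 20453 + 39 = 20702 days.
20702 mod 7 = 3, so 3 days after Friday is Monday.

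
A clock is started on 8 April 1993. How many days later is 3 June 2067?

Day-of-year of April 8, 1993: 98.
Day-of-year of June 3, 2067: 154.
1993 has 365 days, so 365 − 98 = 267 days remain in 1993.
Full years 1994–2066: 55 common + 18 leap = 55×365 + 18×366 = 26663 days.
Total: 267 + 26663 + 154 = 27084 days.

27084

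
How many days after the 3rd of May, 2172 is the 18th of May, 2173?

380

May 3, 2172 → May 3, 2173: 365 days.
Within May 2173: 18 − 3 = 15 days.
Total: 380 days.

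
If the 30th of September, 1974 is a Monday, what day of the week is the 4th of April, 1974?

Count forward from the earlier date (April 4, 1974) to the later (September 30, 1974):
April 1974: 30 − 4 = 26 days remain.
Then May (31), June (30), July (31), August (31): 31 + 30 + 31 + 31 = 123 days.
September 1–30, 1974: 30 days.
Total: 26 + 123 + 30 = 179 days.
179 mod 7 = 4, so 4 days before Monday is Thursday.

Thursday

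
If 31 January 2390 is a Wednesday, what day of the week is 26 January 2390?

Count forward from the earlier date (January 26, 2390) to the later (January 31, 2390):
Within January 2390: 31 − 26 = 5 days.
5 mod 7 = 5, so 5 days before Wednesday is Friday.

Friday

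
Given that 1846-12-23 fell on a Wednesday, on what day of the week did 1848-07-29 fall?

December 1846: 31 − 23 = 8 days remain.
Then 18 full months totalling 547 days.
July 1–29, 1848: 29 days.
Total: 8 + 547 + 29 = 584 days.
584 mod 7 = 3, so 3 days after Wednesday is Saturday.

Saturday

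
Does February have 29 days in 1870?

1870 is not a leap year.

No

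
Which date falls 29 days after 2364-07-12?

2364-08-10

Count 29 days after July 12, 2364:
July 2364: 31 − 12 = 19 days remain.
August 1–10, 2364: 10 days.
Total: 19 + 10 = 29 days.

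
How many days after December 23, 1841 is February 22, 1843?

426

December 23, 1841 → December 23, 1842: 365 days.
December 1842: 31 − 23 = 8 days remain.
Then January (31): 31 days.
February 1–22, 1843: 22 days (1843 is not a leap year).
Residual: 61 days.
Total: 426 days.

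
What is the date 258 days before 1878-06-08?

1877-09-23

Count 258 days before June 8, 1878:
Day-of-year of September 23, 1877: 266.
Day-of-year of June 8, 1878: 159.
1877 has 365 days, so 365 − 266 = 99 days remain in 1877.
Total: 99 + 159 = 258 days.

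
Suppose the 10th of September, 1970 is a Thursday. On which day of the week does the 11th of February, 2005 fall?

Day-of-year of September 10, 1970: 253.
Day-of-year of February 11, 2005: 42.
1970 has 365 days, so 365 − 253 = 112 days remain in 1970.
Full years 1971–2004: 25 common + 9 leap = 25×365 + 9×366 = 12419 days.
Total: 112 + 12419 + 42 = 12573 days.
12573 mod 7 = 1, so 1 day after Thursday is Friday.

Friday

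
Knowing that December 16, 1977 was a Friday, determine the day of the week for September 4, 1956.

Tuesday

Count forward from the earlier date (September 4, 1956) to the later (December 16, 1977):
Day-of-year of September 4, 1956: 248.
Day-of-year of December 16, 1977: 350.
1956 has 366 days, so 366 − 248 = 118 days remain in 1956.
Full years 1957–1976: 15 common + 5 leap = 15×365 + 5×366 = 7305 days.
Total: 118 + 7305 + 350 = 7773 days.
7773 mod 7 = 3, so 3 days before Friday is Tuesday.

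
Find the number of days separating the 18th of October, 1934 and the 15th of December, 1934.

58

October 1934: 31 − 18 = 13 days remain.
Then November (30): 30 days.
December 1–15, 1934: 15 days.
Total: 13 + 30 + 15 = 58 days.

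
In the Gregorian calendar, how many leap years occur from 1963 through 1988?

Years divisible by 4 in [1963, 1988]: 1964, 1968, 1972, 1976, 1980, 1984, 1988.
No century exceptions apply. Count: 7.

7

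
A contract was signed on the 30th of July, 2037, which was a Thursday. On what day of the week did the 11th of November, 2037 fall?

July 2037: 31 − 30 = 1 day remains.
Then August (31), September (30), October (31): 31 + 30 + 31 = 92 days.
November 1–11, 2037: 11 days.
Total: 1 + 92 + 11 = 104 days.
104 mod 7 = 6, so 6 days after Thursday is Wednesday.

Wednesday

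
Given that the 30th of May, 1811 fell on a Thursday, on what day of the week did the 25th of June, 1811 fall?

May 1811: 31 − 30 = 1 day remains.
June 1–25, 1811: 25 days.
Total: 1 + 25 = 26 days.
26 mod 7 = 5, so 5 days after Thursday is Tuesday.

Tuesday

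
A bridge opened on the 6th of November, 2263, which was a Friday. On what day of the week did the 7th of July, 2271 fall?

From November 6, 2263 to November 6, 2270: 7 years, of which 2 contain a Feb 29 — 5×365 + 2×366 = 2557 days.
November 2270: 30 − 6 = 24 days remain.
Then December (31), January (31), February 2271 (28), March (31), April (30), May (31), June (30): 31 + 31 + 28 + 31 + 30 + 31 + 30 = 212 days.
July 1–7, 2271: 7 days.
Residual: 243 days.
Total: 2800 days.
2800 is a multiple of 7, so the 7th of July, 2271 falls on the same weekday: Friday.

Friday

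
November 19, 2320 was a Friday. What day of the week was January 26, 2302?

Sunday

Count forward from the earlier date (January 26, 2302) to the later (November 19, 2320):
From January 26, 2302 to January 26, 2320: 18 years, of which 4 contain a Feb 29 — 14×365 + 4×366 = 6574 days.
January 2320: 31 − 26 = 5 days remain.
Then 9 full months totalling 274 days.
November 1–19, 2320: 19 days.
Residual: 298 days.
Total: 6872 days.
6872 mod 7 = 5, so 5 days before Friday is Sunday.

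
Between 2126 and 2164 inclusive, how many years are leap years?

10

Years divisible by 4 in [2126, 2164]: 2128, 2132, 2136, 2140, 2144, 2148, 2152, 2156, 2160, 2164.
No century exceptions apply. Count: 10.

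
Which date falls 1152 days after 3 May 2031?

28 June 2034

Count 1152 days after May 3, 2031:
May 3, 2031 → May 3, 2032: 366 days (2032 is a leap year).
May 3, 2032 → May 3, 2033: 365 days.
May 3, 2033 → May 3, 2034: 365 days.
May 2034: 31 − 3 = 28 days remain.
June 1–28, 2034: 28 days.
Residual: 56 days.
Total: 1152 days.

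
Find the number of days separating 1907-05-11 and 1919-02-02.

4285

From May 11, 1907 to May 11, 1918: 11 years, of which 3 contain a Feb 29 — 8×365 + 3×366 = 4018 days.
May 1918: 31 − 11 = 20 days remain.
Then June (30), July (31), August (31), September (30), October (31), November (30), December (31), January (31): 30 + 31 + 31 + 30 + 31 + 30 + 31 + 31 = 245 days.
February 1–2, 1919: 2 days (1919 is not a leap year).
Residual: 267 days.
Total: 4285 days.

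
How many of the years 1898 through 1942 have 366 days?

10

Years divisible by 4 in [1898, 1942]: 1900, 1904, 1908, 1912, 1916, 1920, 1924, 1928, 1932, 1936, 1940.
Of these, 1900 is divisible by 100 but not 400, so not leap.
Leap years: 11 − 1 = 10.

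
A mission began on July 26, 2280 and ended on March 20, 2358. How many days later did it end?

From July 26, 2280 to July 26, 2357: 77 years, of which 18 contain a Feb 29 — 59×365 + 18×366 = 28123 days.
(2300 is not a leap year (divisible by 100 but not 400).)
July 2357: 31 − 26 = 5 days remain.
Then August (31), September (30), October (31), November (30), December (31), January (31), February 2358 (28): 31 + 30 + 31 + 30 + 31 + 31 + 28 = 212 days.
March 1–20, 2358: 20 days.
Residual: 237 days.
Total: 28360 days.

28360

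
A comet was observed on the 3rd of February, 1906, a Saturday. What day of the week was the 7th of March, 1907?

February 1906: 28 − 3 = 25 days remain (1906 is not a leap year, so February has 28 days).
Then 12 full months totalling 365 days.
March 1–7, 1907: 7 days.
Total: 25 + 365 + 7 = 397 days.
397 mod 7 = 5, so 5 days after Saturday is Thursday.

Thursday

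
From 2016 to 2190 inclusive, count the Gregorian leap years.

43

Years divisible by 4: 2016, 2020, …, 2188 — 44 in all.
Of these, 2100 is divisible by 100 but not 400, so not leap.
Leap years: 44 − 1 = 43.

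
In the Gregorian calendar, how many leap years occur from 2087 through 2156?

17

Years divisible by 4: 2088, 2092, …, 2156 — 18 in all.
Of these, 2100 is divisible by 100 but not 400, so not leap.
Leap years: 18 − 1 = 17.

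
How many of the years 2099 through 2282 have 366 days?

Years divisible by 4: 2100, 2104, …, 2280 — 46 in all.
Of these, 2100, 2200 are divisible by 100 but not 400, so not leap.
Leap years: 46 − 2 = 44.

44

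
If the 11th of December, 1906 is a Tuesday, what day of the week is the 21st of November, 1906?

Count forward from the earlier date (November 21, 1906) to the later (December 11, 1906):
November 1906: 30 − 21 = 9 days remain.
December 1–11, 1906: 11 days.
Total: 9 + 11 = 20 days.
20 mod 7 = 6, so 6 days before Tuesday is Wednesday.

Wednesday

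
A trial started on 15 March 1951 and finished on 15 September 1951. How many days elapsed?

184

March 1951: 31 − 15 = 16 days remain.
Then April (30), May (31), June (30), July (31), August (31): 30 + 31 + 30 + 31 + 31 = 153 days.
September 1–15, 1951: 15 days.
Total: 16 + 153 + 15 = 184 days.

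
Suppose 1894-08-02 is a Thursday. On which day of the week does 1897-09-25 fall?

Day-of-year of August 2, 1894: 214.
Day-of-year of September 25, 1897: 268.
1894 has 365 days, so 365 − 214 = 151 days remain in 1894.
Full years: 1895: 365; 1896: 366. Sum = 731.
Total: 151 + 731 + 268 = 1150 days.
1150 mod 7 = 2, so 2 days after Thursday is Saturday.

Saturday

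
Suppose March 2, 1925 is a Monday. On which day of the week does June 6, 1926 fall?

Sunday

Day-of-year of March 2, 1925: 61.
Day-of-year of June 6, 1926: 157.
1925 has 365 days, so 365 − 61 = 304 days remain in 1925.
Total: 304 + 157 = 461 days.
461 mod 7 = 6, so 6 days after Monday is Sunday.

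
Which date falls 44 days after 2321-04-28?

2321-06-11

Count 44 days after April 28, 2321:
April 2321: 30 − 28 = 2 days remain.
Then May (31): 31 days.
June 1–11, 2321: 11 days.
Total: 2 + 31 + 11 = 44 days.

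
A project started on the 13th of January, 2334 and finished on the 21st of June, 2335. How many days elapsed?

January 2334: 31 − 13 = 18 days remain.
Then 16 full months totalling 485 days.
June 1–21, 2335: 21 days.
Total: 18 + 485 + 21 = 524 days.

524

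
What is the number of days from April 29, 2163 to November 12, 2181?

6772

Day-of-year of April 29, 2163: 119.
Day-of-year of November 12, 2181: 316.
2163 has 365 days, so 365 − 119 = 246 days remain in 2163.
Full years 2164–2180: 12 common + 5 leap = 12×365 + 5×366 = 6210 days.
Total: 246 + 6210 + 316 = 6772 days.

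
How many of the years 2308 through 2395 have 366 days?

Years divisible by 4: 2308, 2312, …, 2392 — 22 in all.
No century exceptions apply. Count: 22.

22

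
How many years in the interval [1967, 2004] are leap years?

Years divisible by 4 in [1967, 2004]: 1968, 1972, 1976, 1980, 1984, 1988, 1992, 1996, 2000, 2004.
2000 is divisible by 400, so still leap.
No century exceptions apply. Count: 10.

10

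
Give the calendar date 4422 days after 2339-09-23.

2351-11-01

Count 4422 days after September 23, 2339:
Day-of-year of September 23, 2339: 266.
Day-of-year of November 1, 2351: 305.
2339 has 365 days, so 365 − 266 = 99 days remain in 2339.
Full years 2340–2350: 8 common + 3 leap = 8×365 + 3×366 = 4018 days.
Total: 99 + 4018 + 305 = 4422 days.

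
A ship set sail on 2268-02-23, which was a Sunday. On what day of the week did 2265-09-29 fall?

Friday

Count forward from the earlier date (September 29, 2265) to the later (February 23, 2268):
Day-of-year of September 29, 2265: 272.
Day-of-year of February 23, 2268: 54.
2265 has 365 days, so 365 − 272 = 93 days remain in 2265.
Full years: 2266: 365; 2267: 365. Sum = 730.
Total: 93 + 730 + 54 = 877 days.
877 mod 7 = 2, so 2 days before Sunday is Friday.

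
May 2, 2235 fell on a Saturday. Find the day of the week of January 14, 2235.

Wednesday

Count forward from the earlier date (January 14, 2235) to the later (May 2, 2235):
January 2235: 31 − 14 = 17 days remain.
Then February 2235 (28), March (31), April (30): 28 + 31 + 30 = 89 days.
May 1–2, 2235: 2 days.
Total: 17 + 89 + 2 = 108 days.
108 mod 7 = 3, so 3 days before Saturday is Wednesday.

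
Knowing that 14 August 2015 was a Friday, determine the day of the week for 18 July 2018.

Wednesday

August 14, 2015 → August 14, 2016: 366 days (2016 is a leap year).
August 14, 2016 → August 14, 2017: 365 days.
August 2017: 31 − 14 = 17 days remain.
Then 10 full months totalling 303 days.
July 1–18, 2018: 18 days.
Residual: 338 days.
Total: 1069 days.
1069 mod 7 = 5, so 5 days after Friday is Wednesday.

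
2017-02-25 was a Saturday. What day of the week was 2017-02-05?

Sunday

Count forward from the earlier date (February 5, 2017) to the later (February 25, 2017):
Within February 2017: 25 − 5 = 20 days.
20 mod 7 = 6, so 6 days before Saturday is Sunday.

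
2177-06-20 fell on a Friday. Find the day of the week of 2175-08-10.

Count forward from the earlier date (August 10, 2175) to the later (June 20, 2177):
Day-of-year of August 10, 2175: 222.
Day-of-year of June 20, 2177: 171.
2175 has 365 days, so 365 − 222 = 143 days remain in 2175.
Full years: 2176: 366. Sum = 366.
Total: 143 + 366 + 171 = 680 days.
680 mod 7 = 1, so 1 day before Friday is Thursday.

Thursday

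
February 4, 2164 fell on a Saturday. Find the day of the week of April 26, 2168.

Tuesday

Day-of-year of February 4, 2164: 35.
Day-of-year of April 26, 2168: 117.
2164 has 366 days, so 366 − 35 = 331 days remain in 2164.
Full years: 2165: 365; 2166: 365; 2167: 365. Sum = 1095.
Total: 331 + 1095 + 117 = 1543 days.
1543 mod 7 = 3, so 3 days after Saturday is Tuesday.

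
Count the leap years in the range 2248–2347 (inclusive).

Years divisible by 4: 2248, 2252, …, 2344 — 25 in all.
Of these, 2300 is divisible by 100 but not 400, so not leap.
Leap years: 25 − 1 = 24.

24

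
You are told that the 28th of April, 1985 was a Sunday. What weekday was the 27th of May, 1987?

Wednesday

April 1985: 30 − 28 = 2 days remain.
Then 24 full months totalling 730 days.
May 1–27, 1987: 27 days.
Total: 2 + 730 + 27 = 759 days.
759 mod 7 = 3, so 3 days after Sunday is Wednesday.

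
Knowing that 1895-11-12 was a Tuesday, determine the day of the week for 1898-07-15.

Day-of-year of November 12, 1895: 316.
Day-of-year of July 15, 1898: 196.
1895 has 365 days, so 365 − 316 = 49 days remain in 1895.
Full years: 1896: 366; 1897: 365. Sum = 731.
Total: 49 + 731 + 196 = 976 days.
976 mod 7 = 3, so 3 days after Tuesday is Friday.

Friday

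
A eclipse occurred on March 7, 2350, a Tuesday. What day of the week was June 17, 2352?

March 7, 2350 → March 7, 2351: 365 days.
March 7, 2351 → March 7, 2352: 366 days (2352 is a leap year).
March 2352: 31 − 7 = 24 days remain.
Then April (30), May (31): 30 + 31 = 61 days.
June 1–17, 2352: 17 days.
Residual: 102 days.
Total: 833 days.
833 is a multiple of 7, so June 17, 2352 falls on the same weekday: Tuesday.

Tuesday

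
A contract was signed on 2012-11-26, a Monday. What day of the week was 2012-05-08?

Count forward from the earlier date (May 8, 2012) to the later (November 26, 2012):
May 2012: 31 − 8 = 23 days remain.
Then June (30), July (31), August (31), September (30), October (31): 30 + 31 + 31 + 30 + 31 = 153 days.
November 1–26, 2012: 26 days.
Total: 23 + 153 + 26 = 202 days.
202 mod 7 = 6, so 6 days before Monday is Tuesday.

Tuesday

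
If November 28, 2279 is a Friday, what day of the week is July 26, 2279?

Count forward from the earlier date (July 26, 2279) to the later (November 28, 2279):
July 2279: 31 − 26 = 5 days remain.
Then August (31), September (30), October (31): 31 + 30 + 31 = 92 days.
November 1–28, 2279: 28 days.
Total: 5 + 92 + 28 = 125 days.
125 mod 7 = 6, so 6 days before Friday is Saturday.

Saturday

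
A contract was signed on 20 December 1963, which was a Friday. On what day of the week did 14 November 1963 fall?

Count forward from the earlier date (November 14, 1963) to the later (December 20, 1963):
November 1963: 30 − 14 = 16 days remain.
December 1–20, 1963: 20 days.
Total: 16 + 20 = 36 days.
36 mod 7 = 1, so 1 day before Friday is Thursday.

Thursday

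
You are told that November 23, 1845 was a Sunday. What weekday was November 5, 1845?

Wednesday

Count forward from the earlier date (November 5, 1845) to the later (November 23, 1845):
Within November 1845: 23 − 5 = 18 days.
18 mod 7 = 4, so 4 days before Sunday is Wednesday.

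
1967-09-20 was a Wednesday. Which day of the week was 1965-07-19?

Monday

Count forward from the earlier date (July 19, 1965) to the later (September 20, 1967):
Day-of-year of July 19, 1965: 200.
Day-of-year of September 20, 1967: 263.
1965 has 365 days, so 365 − 200 = 165 days remain in 1965.
Full years: 1966: 365. Sum = 365.
Total: 165 + 365 + 263 = 793 days.
793 mod 7 = 2, so 2 days before Wednesday is Monday.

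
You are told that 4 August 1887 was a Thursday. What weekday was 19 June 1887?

Sunday

Count forward from the earlier date (June 19, 1887) to the later (August 4, 1887):
June 1887: 30 − 19 = 11 days remain.
Then July (31): 31 days.
August 1–4, 1887: 4 days.
Total: 11 + 31 + 4 = 46 days.
46 mod 7 = 4, so 4 days before Thursday is Sunday.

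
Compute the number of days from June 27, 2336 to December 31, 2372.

13336

From June 27, 2336 to June 27, 2372: 36 years, of which 9 contain a Feb 29 — 27×365 + 9×366 = 13149 days.
June 2372: 30 − 27 = 3 days remain.
Then July (31), August (31), September (30), October (31), November (30): 31 + 31 + 30 + 31 + 30 = 153 days.
December 1–31, 2372: 31 days.
Residual: 187 days.
Total: 13336 days.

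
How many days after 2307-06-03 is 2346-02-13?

14135

Day-of-year of June 3, 2307: 154.
Day-of-year of February 13, 2346: 44.
2307 has 365 days, so 365 − 154 = 211 days remain in 2307.
Full years 2308–2345: 28 common + 10 leap = 28×365 + 10×366 = 13880 days.
Total: 211 + 13880 + 44 = 14135 days.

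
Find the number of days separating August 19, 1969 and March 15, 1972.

939

August 19, 1969 → August 19, 1970: 365 days.
August 19, 1970 → August 19, 1971: 365 days.
August 1971: 31 − 19 = 12 days remain.
Then September (30), October (31), November (30), December (31), January (31), February 1972 (29): 30 + 31 + 30 + 31 + 31 + 29 = 182 days.
March 1–15, 1972: 15 days.
Residual: 209 days.
Total: 939 days.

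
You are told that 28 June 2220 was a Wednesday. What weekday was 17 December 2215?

Count forward from the earlier date (December 17, 2215) to the later (June 28, 2220):
Day-of-year of December 17, 2215: 351.
Day-of-year of June 28, 2220: 180.
2215 has 365 days, so 365 − 351 = 14 days remain in 2215.
Full years: 2216: 366; 2217: 365; 2218: 365; 2219: 365. Sum = 1461.
Total: 14 + 1461 + 180 = 1655 days.
1655 mod 7 = 3, so 3 days before Wednesday is Sunday.

Sunday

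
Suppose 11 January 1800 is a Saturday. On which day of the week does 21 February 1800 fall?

Friday

January 1800: 31 − 11 = 20 days remain.
February 1–21, 1800: 21 days (1800 is not a leap year (divisible by 100 but not 400)).
Total: 20 + 21 = 41 days.
41 mod 7 = 6, so 6 days after Saturday is Friday.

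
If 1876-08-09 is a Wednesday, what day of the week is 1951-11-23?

Friday

From August 9, 1876 to August 9, 1951: 75 years, of which 17 contain a Feb 29 — 58×365 + 17×366 = 27392 days.
(1900 is not a leap year (divisible by 100 but not 400).)
August 1951: 31 − 9 = 22 days remain.
Then September (30), October (31): 30 + 31 = 61 days.
November 1–23, 1951: 23 days.
Residual: 106 days.
Total: 27498 days.
27498 mod 7 = 2, so 2 days after Wednesday is Friday.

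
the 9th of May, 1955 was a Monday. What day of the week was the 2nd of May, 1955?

Count forward from the earlier date (May 2, 1955) to the later (May 9, 1955):
Within May 1955: 9 − 2 = 7 days.
7 is a multiple of 7, so the 2nd of May, 1955 falls on the same weekday: Monday.

Monday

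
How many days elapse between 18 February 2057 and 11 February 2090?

Day-of-year of February 18, 2057: 49.
Day-of-year of February 11, 2090: 42.
2057 has 365 days, so 365 − 49 = 316 days remain in 2057.
Full years 2058–2089: 24 common + 8 leap = 24×365 + 8×366 = 11688 days.
Total: 316 + 11688 + 42 = 12046 days.

12046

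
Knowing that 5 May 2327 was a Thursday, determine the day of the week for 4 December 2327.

May 2327: 31 − 5 = 26 days remain.
Then June (30), July (31), August (31), September (30), October (31), November (30): 30 + 31 + 31 + 30 + 31 + 30 = 183 days.
December 1–4, 2327: 4 days.
Total: 26 + 183 + 4 = 213 days.
213 mod 7 = 3, so 3 days after Thursday is Sunday.

Sunday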